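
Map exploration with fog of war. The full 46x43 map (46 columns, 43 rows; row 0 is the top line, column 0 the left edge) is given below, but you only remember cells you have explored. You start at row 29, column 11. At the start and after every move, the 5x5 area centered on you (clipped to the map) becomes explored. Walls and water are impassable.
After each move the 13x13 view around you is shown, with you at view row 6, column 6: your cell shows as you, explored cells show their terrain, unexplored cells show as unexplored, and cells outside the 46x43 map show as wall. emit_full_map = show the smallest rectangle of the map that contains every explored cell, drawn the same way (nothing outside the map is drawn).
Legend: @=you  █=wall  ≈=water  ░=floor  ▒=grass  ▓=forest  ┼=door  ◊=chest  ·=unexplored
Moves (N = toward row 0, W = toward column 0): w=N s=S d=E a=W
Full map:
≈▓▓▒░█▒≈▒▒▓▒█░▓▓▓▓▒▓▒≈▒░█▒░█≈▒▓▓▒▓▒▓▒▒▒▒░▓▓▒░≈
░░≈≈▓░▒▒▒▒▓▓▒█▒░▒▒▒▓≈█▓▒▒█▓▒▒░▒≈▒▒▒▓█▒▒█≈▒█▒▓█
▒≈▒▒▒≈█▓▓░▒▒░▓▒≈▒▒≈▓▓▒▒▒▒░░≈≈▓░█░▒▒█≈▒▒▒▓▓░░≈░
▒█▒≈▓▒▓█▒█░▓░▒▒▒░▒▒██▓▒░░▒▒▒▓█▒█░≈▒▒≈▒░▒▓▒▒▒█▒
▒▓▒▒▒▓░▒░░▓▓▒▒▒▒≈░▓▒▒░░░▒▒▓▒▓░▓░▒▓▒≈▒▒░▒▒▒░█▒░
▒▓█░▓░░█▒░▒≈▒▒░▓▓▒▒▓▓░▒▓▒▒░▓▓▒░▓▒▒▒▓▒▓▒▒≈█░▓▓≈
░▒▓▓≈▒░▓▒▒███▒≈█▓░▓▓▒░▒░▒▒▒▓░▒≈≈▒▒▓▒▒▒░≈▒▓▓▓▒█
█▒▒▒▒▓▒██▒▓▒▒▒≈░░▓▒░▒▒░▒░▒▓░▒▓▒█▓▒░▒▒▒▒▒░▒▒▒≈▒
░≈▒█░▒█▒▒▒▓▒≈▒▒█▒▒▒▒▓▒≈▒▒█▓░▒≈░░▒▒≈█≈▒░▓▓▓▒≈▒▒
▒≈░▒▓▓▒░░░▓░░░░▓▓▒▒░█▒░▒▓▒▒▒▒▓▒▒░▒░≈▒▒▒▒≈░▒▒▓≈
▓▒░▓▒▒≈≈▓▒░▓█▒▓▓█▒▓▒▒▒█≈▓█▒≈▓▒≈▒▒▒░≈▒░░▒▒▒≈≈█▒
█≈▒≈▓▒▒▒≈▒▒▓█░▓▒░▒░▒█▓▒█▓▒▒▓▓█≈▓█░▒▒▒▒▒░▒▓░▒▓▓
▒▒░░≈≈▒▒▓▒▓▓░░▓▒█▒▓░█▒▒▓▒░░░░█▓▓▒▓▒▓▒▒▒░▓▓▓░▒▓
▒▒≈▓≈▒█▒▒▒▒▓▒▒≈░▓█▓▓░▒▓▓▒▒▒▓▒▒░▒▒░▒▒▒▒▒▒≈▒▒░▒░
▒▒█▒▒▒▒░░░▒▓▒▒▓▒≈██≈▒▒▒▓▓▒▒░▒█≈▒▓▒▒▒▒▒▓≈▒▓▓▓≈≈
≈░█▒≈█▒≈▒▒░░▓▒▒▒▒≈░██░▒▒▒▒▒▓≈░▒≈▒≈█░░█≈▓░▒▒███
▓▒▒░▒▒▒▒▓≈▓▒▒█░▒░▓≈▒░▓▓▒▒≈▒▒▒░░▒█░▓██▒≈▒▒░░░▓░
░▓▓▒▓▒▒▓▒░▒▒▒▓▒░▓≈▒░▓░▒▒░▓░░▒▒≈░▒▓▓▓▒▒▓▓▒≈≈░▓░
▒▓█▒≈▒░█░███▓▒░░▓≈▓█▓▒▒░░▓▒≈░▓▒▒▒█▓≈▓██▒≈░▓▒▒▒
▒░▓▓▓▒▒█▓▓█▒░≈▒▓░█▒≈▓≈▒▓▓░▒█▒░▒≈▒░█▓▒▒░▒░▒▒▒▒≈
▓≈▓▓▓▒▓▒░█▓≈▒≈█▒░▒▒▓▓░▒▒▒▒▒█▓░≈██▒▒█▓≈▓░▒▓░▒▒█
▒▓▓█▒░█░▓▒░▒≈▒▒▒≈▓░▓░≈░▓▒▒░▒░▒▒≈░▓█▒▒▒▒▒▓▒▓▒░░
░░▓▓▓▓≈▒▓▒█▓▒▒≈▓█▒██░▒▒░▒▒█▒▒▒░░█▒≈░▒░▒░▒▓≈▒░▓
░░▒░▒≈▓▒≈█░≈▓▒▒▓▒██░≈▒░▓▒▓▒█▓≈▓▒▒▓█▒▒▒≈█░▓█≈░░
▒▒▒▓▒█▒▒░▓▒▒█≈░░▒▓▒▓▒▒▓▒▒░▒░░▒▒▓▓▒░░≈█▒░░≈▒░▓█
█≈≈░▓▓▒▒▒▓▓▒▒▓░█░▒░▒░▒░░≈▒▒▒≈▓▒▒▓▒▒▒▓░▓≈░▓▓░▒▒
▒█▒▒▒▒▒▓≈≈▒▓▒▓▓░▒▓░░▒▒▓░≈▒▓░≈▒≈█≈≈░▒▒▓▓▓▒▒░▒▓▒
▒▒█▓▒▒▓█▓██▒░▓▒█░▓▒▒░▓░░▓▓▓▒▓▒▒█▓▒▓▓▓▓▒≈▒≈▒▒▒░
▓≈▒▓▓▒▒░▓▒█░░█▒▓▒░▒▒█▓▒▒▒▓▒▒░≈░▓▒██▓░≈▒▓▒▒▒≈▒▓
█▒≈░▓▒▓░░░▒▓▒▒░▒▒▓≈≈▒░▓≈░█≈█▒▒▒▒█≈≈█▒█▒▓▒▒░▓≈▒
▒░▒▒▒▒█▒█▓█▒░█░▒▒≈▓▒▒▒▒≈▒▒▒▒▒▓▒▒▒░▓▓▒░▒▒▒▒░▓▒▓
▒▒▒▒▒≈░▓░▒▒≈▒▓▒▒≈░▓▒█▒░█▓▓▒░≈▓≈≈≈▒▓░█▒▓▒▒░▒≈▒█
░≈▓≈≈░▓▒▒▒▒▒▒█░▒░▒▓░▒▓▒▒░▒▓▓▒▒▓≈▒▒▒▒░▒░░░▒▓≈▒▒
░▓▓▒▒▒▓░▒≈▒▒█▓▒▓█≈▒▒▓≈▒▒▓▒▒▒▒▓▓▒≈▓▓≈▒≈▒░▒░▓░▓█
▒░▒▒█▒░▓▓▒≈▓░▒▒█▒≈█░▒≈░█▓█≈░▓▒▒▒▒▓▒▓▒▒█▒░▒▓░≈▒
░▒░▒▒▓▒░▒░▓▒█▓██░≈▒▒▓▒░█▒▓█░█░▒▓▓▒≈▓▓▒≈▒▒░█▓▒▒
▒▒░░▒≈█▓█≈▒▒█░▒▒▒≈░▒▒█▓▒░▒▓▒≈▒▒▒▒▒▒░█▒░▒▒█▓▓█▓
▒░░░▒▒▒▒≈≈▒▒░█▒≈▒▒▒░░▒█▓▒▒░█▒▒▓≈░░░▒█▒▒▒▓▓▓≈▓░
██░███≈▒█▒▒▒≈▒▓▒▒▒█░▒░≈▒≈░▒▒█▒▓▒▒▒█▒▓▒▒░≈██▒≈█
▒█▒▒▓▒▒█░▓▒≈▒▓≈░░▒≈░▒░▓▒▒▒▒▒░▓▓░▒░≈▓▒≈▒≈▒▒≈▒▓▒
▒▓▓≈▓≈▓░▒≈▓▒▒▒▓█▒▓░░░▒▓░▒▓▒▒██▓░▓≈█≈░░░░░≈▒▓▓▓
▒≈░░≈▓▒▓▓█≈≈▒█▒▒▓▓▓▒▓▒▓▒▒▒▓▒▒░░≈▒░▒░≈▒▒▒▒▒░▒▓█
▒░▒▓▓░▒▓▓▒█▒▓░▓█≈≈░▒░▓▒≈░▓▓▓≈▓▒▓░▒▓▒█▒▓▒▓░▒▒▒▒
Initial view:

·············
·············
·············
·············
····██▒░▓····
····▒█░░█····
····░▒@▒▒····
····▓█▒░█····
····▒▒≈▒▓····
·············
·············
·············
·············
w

·············
·············
·············
·············
····≈▒▓▒▓····
····██▒░▓····
····▒█@░█····
····░▒▓▒▒····
····▓█▒░█····
····▒▒≈▒▓····
·············
·············
·············

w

·············
·············
·············
·············
····▓▓▒▒▓····
····≈▒▓▒▓····
····██@░▓····
····▒█░░█····
····░▒▓▒▒····
····▓█▒░█····
····▒▒≈▒▓····
·············
·············

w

·············
·············
·············
·············
····▓▒▒█≈····
····▓▓▒▒▓····
····≈▒@▒▓····
····██▒░▓····
····▒█░░█····
····░▒▓▒▒····
····▓█▒░█····
····▒▒≈▒▓····
·············

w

·············
·············
·············
·············
····█░≈▓▒····
····▓▒▒█≈····
····▓▓@▒▓····
····≈▒▓▒▓····
····██▒░▓····
····▒█░░█····
····░▒▓▒▒····
····▓█▒░█····
····▒▒≈▒▓····

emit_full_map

█░≈▓▒
▓▒▒█≈
▓▓@▒▓
≈▒▓▒▓
██▒░▓
▒█░░█
░▒▓▒▒
▓█▒░█
▒▒≈▒▓

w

·············
·············
·············
·············
····▒█▓▒▒····
····█░≈▓▒····
····▓▒@█≈····
····▓▓▒▒▓····
····≈▒▓▒▓····
····██▒░▓····
····▒█░░█····
····░▒▓▒▒····
····▓█▒░█····

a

·············
·············
·············
·············
····▓▒█▓▒▒···
····≈█░≈▓▒···
····░▓@▒█≈···
····▒▓▓▒▒▓···
····≈≈▒▓▒▓···
·····██▒░▓···
·····▒█░░█···
·····░▒▓▒▒···
·····▓█▒░█···

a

·············
·············
·············
·············
····▒▓▒█▓▒▒··
····▒≈█░≈▓▒··
····▒░@▒▒█≈··
····▒▒▓▓▒▒▓··
····▓≈≈▒▓▒▓··
······██▒░▓··
······▒█░░█··
······░▒▓▒▒··
······▓█▒░█··

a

·············
·············
·············
·············
····≈▒▓▒█▓▒▒·
····▓▒≈█░≈▓▒·
····▒▒@▓▒▒█≈·
····▒▒▒▓▓▒▒▓·
····▒▓≈≈▒▓▒▓·
·······██▒░▓·
·······▒█░░█·
·······░▒▓▒▒·
·······▓█▒░█·

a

·············
·············
·············
·············
····▓≈▒▓▒█▓▒▒
····≈▓▒≈█░≈▓▒
····█▒@░▓▒▒█≈
····▓▒▒▒▓▓▒▒▓
····▒▒▓≈≈▒▓▒▓
········██▒░▓
········▒█░░█
········░▒▓▒▒
········▓█▒░█

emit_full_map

▓≈▒▓▒█▓▒▒
≈▓▒≈█░≈▓▒
█▒@░▓▒▒█≈
▓▒▒▒▓▓▒▒▓
▒▒▓≈≈▒▓▒▓
····██▒░▓
····▒█░░█
····░▒▓▒▒
····▓█▒░█
····▒▒≈▒▓

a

·············
·············
·············
·············
····▓▓≈▒▓▒█▓▒
····▒≈▓▒≈█░≈▓
····▒█@▒░▓▒▒█
····▓▓▒▒▒▓▓▒▒
····▒▒▒▓≈≈▒▓▒
·········██▒░
·········▒█░░
·········░▒▓▒
·········▓█▒░

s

·············
·············
·············
····▓▓≈▒▓▒█▓▒
····▒≈▓▒≈█░≈▓
····▒█▒▒░▓▒▒█
····▓▓@▒▒▓▓▒▒
····▒▒▒▓≈≈▒▓▒
····▒▒▓█▓██▒░
·········▒█░░
·········░▒▓▒
·········▓█▒░
·········▒▒≈▒

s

·············
·············
····▓▓≈▒▓▒█▓▒
····▒≈▓▒≈█░≈▓
····▒█▒▒░▓▒▒█
····▓▓▒▒▒▓▓▒▒
····▒▒@▓≈≈▒▓▒
····▒▒▓█▓██▒░
····▓▒▒░▓▒█░░
·········░▒▓▒
·········▓█▒░
·········▒▒≈▒
·············

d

·············
·············
···▓▓≈▒▓▒█▓▒▒
···▒≈▓▒≈█░≈▓▒
···▒█▒▒░▓▒▒█≈
···▓▓▒▒▒▓▓▒▒▓
···▒▒▒@≈≈▒▓▒▓
···▒▒▓█▓██▒░▓
···▓▒▒░▓▒█░░█
········░▒▓▒▒
········▓█▒░█
········▒▒≈▒▓
·············

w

·············
·············
·············
···▓▓≈▒▓▒█▓▒▒
···▒≈▓▒≈█░≈▓▒
···▒█▒▒░▓▒▒█≈
···▓▓▒@▒▓▓▒▒▓
···▒▒▒▓≈≈▒▓▒▓
···▒▒▓█▓██▒░▓
···▓▒▒░▓▒█░░█
········░▒▓▒▒
········▓█▒░█
········▒▒≈▒▓

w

·············
·············
·············
·············
···▓▓≈▒▓▒█▓▒▒
···▒≈▓▒≈█░≈▓▒
···▒█▒@░▓▒▒█≈
···▓▓▒▒▒▓▓▒▒▓
···▒▒▒▓≈≈▒▓▒▓
···▒▒▓█▓██▒░▓
···▓▒▒░▓▒█░░█
········░▒▓▒▒
········▓█▒░█

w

·············
·············
·············
·············
····░█░▓▒····
···▓▓≈▒▓▒█▓▒▒
···▒≈▓@≈█░≈▓▒
···▒█▒▒░▓▒▒█≈
···▓▓▒▒▒▓▓▒▒▓
···▒▒▒▓≈≈▒▓▒▓
···▒▒▓█▓██▒░▓
···▓▒▒░▓▒█░░█
········░▒▓▒▒

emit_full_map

·░█░▓▒····
▓▓≈▒▓▒█▓▒▒
▒≈▓@≈█░≈▓▒
▒█▒▒░▓▒▒█≈
▓▓▒▒▒▓▓▒▒▓
▒▒▒▓≈≈▒▓▒▓
▒▒▓█▓██▒░▓
▓▒▒░▓▒█░░█
·····░▒▓▒▒
·····▓█▒░█
·····▒▒≈▒▓


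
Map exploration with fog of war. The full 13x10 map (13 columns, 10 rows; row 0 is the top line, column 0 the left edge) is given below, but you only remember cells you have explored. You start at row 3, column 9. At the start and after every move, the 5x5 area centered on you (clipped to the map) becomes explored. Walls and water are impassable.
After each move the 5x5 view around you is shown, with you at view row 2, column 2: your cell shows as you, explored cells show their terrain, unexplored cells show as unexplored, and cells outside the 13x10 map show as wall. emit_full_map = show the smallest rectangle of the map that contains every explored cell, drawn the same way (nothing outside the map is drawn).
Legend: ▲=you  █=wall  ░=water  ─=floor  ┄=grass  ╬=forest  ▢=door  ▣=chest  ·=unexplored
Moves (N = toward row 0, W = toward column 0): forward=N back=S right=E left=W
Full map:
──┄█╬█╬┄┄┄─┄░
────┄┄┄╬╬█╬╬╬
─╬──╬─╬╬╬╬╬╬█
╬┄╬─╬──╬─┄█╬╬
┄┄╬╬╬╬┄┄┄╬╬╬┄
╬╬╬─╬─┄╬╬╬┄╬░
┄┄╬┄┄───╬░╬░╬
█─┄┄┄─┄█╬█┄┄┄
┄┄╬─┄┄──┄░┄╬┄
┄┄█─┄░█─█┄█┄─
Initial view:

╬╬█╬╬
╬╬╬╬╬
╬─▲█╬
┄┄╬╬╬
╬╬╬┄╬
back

╬╬╬╬╬
╬─┄█╬
┄┄▲╬╬
╬╬╬┄╬
─╬░╬░

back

╬─┄█╬
┄┄╬╬╬
╬╬▲┄╬
─╬░╬░
█╬█┄┄

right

─┄█╬╬
┄╬╬╬┄
╬╬▲╬░
╬░╬░╬
╬█┄┄┄

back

┄╬╬╬┄
╬╬┄╬░
╬░▲░╬
╬█┄┄┄
┄░┄╬┄

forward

─┄█╬╬
┄╬╬╬┄
╬╬▲╬░
╬░╬░╬
╬█┄┄┄

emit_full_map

╬╬█╬╬·
╬╬╬╬╬·
╬─┄█╬╬
┄┄╬╬╬┄
╬╬╬▲╬░
─╬░╬░╬
█╬█┄┄┄
·┄░┄╬┄

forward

╬╬╬╬█
─┄█╬╬
┄╬▲╬┄
╬╬┄╬░
╬░╬░╬

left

╬╬╬╬╬
╬─┄█╬
┄┄▲╬╬
╬╬╬┄╬
─╬░╬░

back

╬─┄█╬
┄┄╬╬╬
╬╬▲┄╬
─╬░╬░
█╬█┄┄


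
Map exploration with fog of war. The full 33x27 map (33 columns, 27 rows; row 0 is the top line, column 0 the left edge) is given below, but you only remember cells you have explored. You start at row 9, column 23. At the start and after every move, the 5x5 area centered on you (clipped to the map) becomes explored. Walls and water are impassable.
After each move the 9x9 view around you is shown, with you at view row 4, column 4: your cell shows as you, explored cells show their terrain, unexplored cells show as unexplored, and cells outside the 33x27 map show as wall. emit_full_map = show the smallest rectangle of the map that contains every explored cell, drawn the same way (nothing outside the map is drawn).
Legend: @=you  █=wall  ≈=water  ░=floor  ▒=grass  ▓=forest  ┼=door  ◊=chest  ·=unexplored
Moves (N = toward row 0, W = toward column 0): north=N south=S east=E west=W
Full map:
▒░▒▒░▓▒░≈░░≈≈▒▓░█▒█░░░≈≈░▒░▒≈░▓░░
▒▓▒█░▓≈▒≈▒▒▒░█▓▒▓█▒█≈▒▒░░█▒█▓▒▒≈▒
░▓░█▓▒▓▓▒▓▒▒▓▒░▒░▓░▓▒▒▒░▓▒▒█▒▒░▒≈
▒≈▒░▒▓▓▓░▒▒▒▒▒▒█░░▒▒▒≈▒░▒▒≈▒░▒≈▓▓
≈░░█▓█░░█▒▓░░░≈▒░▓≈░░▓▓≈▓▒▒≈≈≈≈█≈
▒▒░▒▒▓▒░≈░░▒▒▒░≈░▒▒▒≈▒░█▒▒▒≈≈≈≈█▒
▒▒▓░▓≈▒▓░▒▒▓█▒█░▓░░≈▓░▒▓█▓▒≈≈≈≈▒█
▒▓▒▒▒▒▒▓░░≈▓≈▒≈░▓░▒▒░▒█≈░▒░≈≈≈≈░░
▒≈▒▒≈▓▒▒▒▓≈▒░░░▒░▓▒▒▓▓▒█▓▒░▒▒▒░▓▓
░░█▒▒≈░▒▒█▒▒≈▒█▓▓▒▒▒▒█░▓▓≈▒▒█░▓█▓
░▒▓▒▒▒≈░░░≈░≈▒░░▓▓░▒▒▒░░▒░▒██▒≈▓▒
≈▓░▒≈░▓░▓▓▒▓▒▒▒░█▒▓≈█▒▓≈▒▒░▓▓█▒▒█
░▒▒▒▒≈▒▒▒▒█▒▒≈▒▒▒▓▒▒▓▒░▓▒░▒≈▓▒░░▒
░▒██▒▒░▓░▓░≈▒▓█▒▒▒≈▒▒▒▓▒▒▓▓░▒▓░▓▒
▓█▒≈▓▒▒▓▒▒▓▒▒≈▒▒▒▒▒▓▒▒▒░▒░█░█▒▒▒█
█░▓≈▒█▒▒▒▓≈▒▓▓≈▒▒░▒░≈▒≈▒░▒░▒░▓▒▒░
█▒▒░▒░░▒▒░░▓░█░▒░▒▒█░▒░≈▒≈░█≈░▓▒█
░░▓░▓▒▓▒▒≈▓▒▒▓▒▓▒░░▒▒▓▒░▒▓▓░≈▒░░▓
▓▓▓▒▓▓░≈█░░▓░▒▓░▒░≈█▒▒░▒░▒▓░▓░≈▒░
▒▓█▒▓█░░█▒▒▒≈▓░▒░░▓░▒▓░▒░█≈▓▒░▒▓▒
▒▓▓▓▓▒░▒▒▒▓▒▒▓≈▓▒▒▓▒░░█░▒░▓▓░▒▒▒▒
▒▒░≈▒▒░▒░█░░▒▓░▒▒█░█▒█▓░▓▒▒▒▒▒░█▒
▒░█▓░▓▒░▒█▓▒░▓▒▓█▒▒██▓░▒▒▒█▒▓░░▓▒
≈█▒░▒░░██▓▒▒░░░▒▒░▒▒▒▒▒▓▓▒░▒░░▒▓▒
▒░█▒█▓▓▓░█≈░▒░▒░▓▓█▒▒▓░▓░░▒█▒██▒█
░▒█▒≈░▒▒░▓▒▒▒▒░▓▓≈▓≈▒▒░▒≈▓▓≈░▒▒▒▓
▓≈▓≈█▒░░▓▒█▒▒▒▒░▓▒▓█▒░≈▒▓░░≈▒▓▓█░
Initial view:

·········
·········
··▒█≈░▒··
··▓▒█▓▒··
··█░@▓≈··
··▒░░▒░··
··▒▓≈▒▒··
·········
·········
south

·········
··▒█≈░▒··
··▓▒█▓▒··
··█░▓▓≈··
··▒░@▒░··
··▒▓≈▒▒··
··▒░▓▒░··
·········
·········

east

·········
·▒█≈░▒···
·▓▒█▓▒░··
·█░▓▓≈▒··
·▒░░@░▒··
·▒▓≈▒▒░··
·▒░▓▒░▒··
·········
·········

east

·········
▒█≈░▒····
▓▒█▓▒░▒··
█░▓▓≈▒▒··
▒░░▒@▒█··
▒▓≈▒▒░▓··
▒░▓▒░▒≈··
·········
·········

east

·········
█≈░▒·····
▒█▓▒░▒▒··
░▓▓≈▒▒█··
░░▒░@██··
▓≈▒▒░▓▓··
░▓▒░▒≈▓··
·········
·········

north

·········
·········
█≈░▒░≈≈··
▒█▓▒░▒▒··
░▓▓≈@▒█··
░░▒░▒██··
▓≈▒▒░▓▓··
░▓▒░▒≈▓··
·········

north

·········
·········
··█▓▒≈≈··
█≈░▒░≈≈··
▒█▓▒@▒▒··
░▓▓≈▒▒█··
░░▒░▒██··
▓≈▒▒░▓▓··
░▓▒░▒≈▓··

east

·········
·········
·█▓▒≈≈≈··
≈░▒░≈≈≈··
█▓▒░@▒▒··
▓▓≈▒▒█░··
░▒░▒██▒··
≈▒▒░▓▓···
▓▒░▒≈▓···

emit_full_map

···█▓▒≈≈≈
▒█≈░▒░≈≈≈
▓▒█▓▒░@▒▒
█░▓▓≈▒▒█░
▒░░▒░▒██▒
▒▓≈▒▒░▓▓·
▒░▓▒░▒≈▓·

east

·········
·········
█▓▒≈≈≈≈··
░▒░≈≈≈≈··
▓▒░▒@▒░··
▓≈▒▒█░▓··
▒░▒██▒≈··
▒▒░▓▓····
▒░▒≈▓····

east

········█
········█
▓▒≈≈≈≈▒·█
▒░≈≈≈≈░·█
▒░▒▒@░▓·█
≈▒▒█░▓█·█
░▒██▒≈▓·█
▒░▓▓····█
░▒≈▓····█

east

·······██
·······██
▒≈≈≈≈▒███
░≈≈≈≈░░██
░▒▒▒@▓▓██
▒▒█░▓█▓██
▒██▒≈▓▒██
░▓▓····██
▒≈▓····██

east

······███
······███
≈≈≈≈▒████
≈≈≈≈░░███
▒▒▒░@▓███
▒█░▓█▓███
██▒≈▓▒███
▓▓····███
≈▓····███

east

·····████
·····████
≈≈≈▒█████
≈≈≈░░████
▒▒░▓@████
█░▓█▓████
█▒≈▓▒████
▓····████
▓····████

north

·····████
·····████
··≈█▒████
≈≈≈▒█████
≈≈≈░@████
▒▒░▓▓████
█░▓█▓████
█▒≈▓▒████
▓····████

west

······███
······███
··≈≈█▒███
≈≈≈≈▒████
≈≈≈≈@░███
▒▒▒░▓▓███
▒█░▓█▓███
██▒≈▓▒███
▓▓····███

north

······███
······███
··≈≈█≈███
··≈≈█▒███
≈≈≈≈@████
≈≈≈≈░░███
▒▒▒░▓▓███
▒█░▓█▓███
██▒≈▓▒███

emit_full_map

········≈≈█≈
········≈≈█▒
···█▓▒≈≈≈≈@█
▒█≈░▒░≈≈≈≈░░
▓▒█▓▒░▒▒▒░▓▓
█░▓▓≈▒▒█░▓█▓
▒░░▒░▒██▒≈▓▒
▒▓≈▒▒░▓▓····
▒░▓▒░▒≈▓····

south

······███
··≈≈█≈███
··≈≈█▒███
≈≈≈≈▒████
≈≈≈≈@░███
▒▒▒░▓▓███
▒█░▓█▓███
██▒≈▓▒███
▓▓····███

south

··≈≈█≈███
··≈≈█▒███
≈≈≈≈▒████
≈≈≈≈░░███
▒▒▒░@▓███
▒█░▓█▓███
██▒≈▓▒███
▓▓····███
≈▓····███

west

···≈≈█≈██
···≈≈█▒██
▒≈≈≈≈▒███
░≈≈≈≈░░██
░▒▒▒@▓▓██
▒▒█░▓█▓██
▒██▒≈▓▒██
░▓▓····██
▒≈▓····██

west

····≈≈█≈█
····≈≈█▒█
▓▒≈≈≈≈▒██
▒░≈≈≈≈░░█
▒░▒▒@░▓▓█
≈▒▒█░▓█▓█
░▒██▒≈▓▒█
▒░▓▓····█
░▒≈▓····█

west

·····≈≈█≈
·····≈≈█▒
█▓▒≈≈≈≈▒█
░▒░≈≈≈≈░░
▓▒░▒@▒░▓▓
▓≈▒▒█░▓█▓
▒░▒██▒≈▓▒
▒▒░▓▓····
▒░▒≈▓····

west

······≈≈█
······≈≈█
·█▓▒≈≈≈≈▒
≈░▒░≈≈≈≈░
█▓▒░@▒▒░▓
▓▓≈▒▒█░▓█
░▒░▒██▒≈▓
≈▒▒░▓▓···
▓▒░▒≈▓···

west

·······≈≈
·······≈≈
··█▓▒≈≈≈≈
█≈░▒░≈≈≈≈
▒█▓▒@▒▒▒░
░▓▓≈▒▒█░▓
░░▒░▒██▒≈
▓≈▒▒░▓▓··
░▓▒░▒≈▓··

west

········≈
········≈
··▓█▓▒≈≈≈
▒█≈░▒░≈≈≈
▓▒█▓@░▒▒▒
█░▓▓≈▒▒█░
▒░░▒░▒██▒
▒▓≈▒▒░▓▓·
▒░▓▒░▒≈▓·

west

·········
·········
··▒▓█▓▒≈≈
·▒█≈░▒░≈≈
·▓▒█@▒░▒▒
·█░▓▓≈▒▒█
·▒░░▒░▒██
·▒▓≈▒▒░▓▓
·▒░▓▒░▒≈▓

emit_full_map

········≈≈█≈
········≈≈█▒
·▒▓█▓▒≈≈≈≈▒█
▒█≈░▒░≈≈≈≈░░
▓▒█@▒░▒▒▒░▓▓
█░▓▓≈▒▒█░▓█▓
▒░░▒░▒██▒≈▓▒
▒▓≈▒▒░▓▓····
▒░▓▒░▒≈▓····

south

·········
··▒▓█▓▒≈≈
·▒█≈░▒░≈≈
·▓▒█▓▒░▒▒
·█░▓@≈▒▒█
·▒░░▒░▒██
·▒▓≈▒▒░▓▓
·▒░▓▒░▒≈▓
·········

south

··▒▓█▓▒≈≈
·▒█≈░▒░≈≈
·▓▒█▓▒░▒▒
·█░▓▓≈▒▒█
·▒░░@░▒██
·▒▓≈▒▒░▓▓
·▒░▓▒░▒≈▓
·········
·········

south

·▒█≈░▒░≈≈
·▓▒█▓▒░▒▒
·█░▓▓≈▒▒█
·▒░░▒░▒██
·▒▓≈@▒░▓▓
·▒░▓▒░▒≈▓
··▓▒▒▓▓··
·········
·········

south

·▓▒█▓▒░▒▒
·█░▓▓≈▒▒█
·▒░░▒░▒██
·▒▓≈▒▒░▓▓
·▒░▓@░▒≈▓
··▓▒▒▓▓··
··▒░▒░█··
·········
·········

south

·█░▓▓≈▒▒█
·▒░░▒░▒██
·▒▓≈▒▒░▓▓
·▒░▓▒░▒≈▓
··▓▒@▓▓··
··▒░▒░█··
··≈▒░▒░··
·········
·········

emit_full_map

········≈≈█≈
········≈≈█▒
·▒▓█▓▒≈≈≈≈▒█
▒█≈░▒░≈≈≈≈░░
▓▒█▓▒░▒▒▒░▓▓
█░▓▓≈▒▒█░▓█▓
▒░░▒░▒██▒≈▓▒
▒▓≈▒▒░▓▓····
▒░▓▒░▒≈▓····
·▓▒@▓▓······
·▒░▒░█······
·≈▒░▒░······

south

·▒░░▒░▒██
·▒▓≈▒▒░▓▓
·▒░▓▒░▒≈▓
··▓▒▒▓▓··
··▒░@░█··
··≈▒░▒░··
··░≈▒≈░··
·········
·········

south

·▒▓≈▒▒░▓▓
·▒░▓▒░▒≈▓
··▓▒▒▓▓··
··▒░▒░█··
··≈▒@▒░··
··░≈▒≈░··
··▒░▒▓▓··
·········
·········

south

·▒░▓▒░▒≈▓
··▓▒▒▓▓··
··▒░▒░█··
··≈▒░▒░··
··░≈@≈░··
··▒░▒▓▓··
··░▒░▒▓··
·········
·········

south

··▓▒▒▓▓··
··▒░▒░█··
··≈▒░▒░··
··░≈▒≈░··
··▒░@▓▓··
··░▒░▒▓··
··░▒░█≈··
·········
·········

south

··▒░▒░█··
··≈▒░▒░··
··░≈▒≈░··
··▒░▒▓▓··
··░▒@▒▓··
··░▒░█≈··
··█░▒░▓··
·········
·········

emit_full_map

········≈≈█≈
········≈≈█▒
·▒▓█▓▒≈≈≈≈▒█
▒█≈░▒░≈≈≈≈░░
▓▒█▓▒░▒▒▒░▓▓
█░▓▓≈▒▒█░▓█▓
▒░░▒░▒██▒≈▓▒
▒▓≈▒▒░▓▓····
▒░▓▒░▒≈▓····
·▓▒▒▓▓······
·▒░▒░█······
·≈▒░▒░······
·░≈▒≈░······
·▒░▒▓▓······
·░▒@▒▓······
·░▒░█≈······
·█░▒░▓······


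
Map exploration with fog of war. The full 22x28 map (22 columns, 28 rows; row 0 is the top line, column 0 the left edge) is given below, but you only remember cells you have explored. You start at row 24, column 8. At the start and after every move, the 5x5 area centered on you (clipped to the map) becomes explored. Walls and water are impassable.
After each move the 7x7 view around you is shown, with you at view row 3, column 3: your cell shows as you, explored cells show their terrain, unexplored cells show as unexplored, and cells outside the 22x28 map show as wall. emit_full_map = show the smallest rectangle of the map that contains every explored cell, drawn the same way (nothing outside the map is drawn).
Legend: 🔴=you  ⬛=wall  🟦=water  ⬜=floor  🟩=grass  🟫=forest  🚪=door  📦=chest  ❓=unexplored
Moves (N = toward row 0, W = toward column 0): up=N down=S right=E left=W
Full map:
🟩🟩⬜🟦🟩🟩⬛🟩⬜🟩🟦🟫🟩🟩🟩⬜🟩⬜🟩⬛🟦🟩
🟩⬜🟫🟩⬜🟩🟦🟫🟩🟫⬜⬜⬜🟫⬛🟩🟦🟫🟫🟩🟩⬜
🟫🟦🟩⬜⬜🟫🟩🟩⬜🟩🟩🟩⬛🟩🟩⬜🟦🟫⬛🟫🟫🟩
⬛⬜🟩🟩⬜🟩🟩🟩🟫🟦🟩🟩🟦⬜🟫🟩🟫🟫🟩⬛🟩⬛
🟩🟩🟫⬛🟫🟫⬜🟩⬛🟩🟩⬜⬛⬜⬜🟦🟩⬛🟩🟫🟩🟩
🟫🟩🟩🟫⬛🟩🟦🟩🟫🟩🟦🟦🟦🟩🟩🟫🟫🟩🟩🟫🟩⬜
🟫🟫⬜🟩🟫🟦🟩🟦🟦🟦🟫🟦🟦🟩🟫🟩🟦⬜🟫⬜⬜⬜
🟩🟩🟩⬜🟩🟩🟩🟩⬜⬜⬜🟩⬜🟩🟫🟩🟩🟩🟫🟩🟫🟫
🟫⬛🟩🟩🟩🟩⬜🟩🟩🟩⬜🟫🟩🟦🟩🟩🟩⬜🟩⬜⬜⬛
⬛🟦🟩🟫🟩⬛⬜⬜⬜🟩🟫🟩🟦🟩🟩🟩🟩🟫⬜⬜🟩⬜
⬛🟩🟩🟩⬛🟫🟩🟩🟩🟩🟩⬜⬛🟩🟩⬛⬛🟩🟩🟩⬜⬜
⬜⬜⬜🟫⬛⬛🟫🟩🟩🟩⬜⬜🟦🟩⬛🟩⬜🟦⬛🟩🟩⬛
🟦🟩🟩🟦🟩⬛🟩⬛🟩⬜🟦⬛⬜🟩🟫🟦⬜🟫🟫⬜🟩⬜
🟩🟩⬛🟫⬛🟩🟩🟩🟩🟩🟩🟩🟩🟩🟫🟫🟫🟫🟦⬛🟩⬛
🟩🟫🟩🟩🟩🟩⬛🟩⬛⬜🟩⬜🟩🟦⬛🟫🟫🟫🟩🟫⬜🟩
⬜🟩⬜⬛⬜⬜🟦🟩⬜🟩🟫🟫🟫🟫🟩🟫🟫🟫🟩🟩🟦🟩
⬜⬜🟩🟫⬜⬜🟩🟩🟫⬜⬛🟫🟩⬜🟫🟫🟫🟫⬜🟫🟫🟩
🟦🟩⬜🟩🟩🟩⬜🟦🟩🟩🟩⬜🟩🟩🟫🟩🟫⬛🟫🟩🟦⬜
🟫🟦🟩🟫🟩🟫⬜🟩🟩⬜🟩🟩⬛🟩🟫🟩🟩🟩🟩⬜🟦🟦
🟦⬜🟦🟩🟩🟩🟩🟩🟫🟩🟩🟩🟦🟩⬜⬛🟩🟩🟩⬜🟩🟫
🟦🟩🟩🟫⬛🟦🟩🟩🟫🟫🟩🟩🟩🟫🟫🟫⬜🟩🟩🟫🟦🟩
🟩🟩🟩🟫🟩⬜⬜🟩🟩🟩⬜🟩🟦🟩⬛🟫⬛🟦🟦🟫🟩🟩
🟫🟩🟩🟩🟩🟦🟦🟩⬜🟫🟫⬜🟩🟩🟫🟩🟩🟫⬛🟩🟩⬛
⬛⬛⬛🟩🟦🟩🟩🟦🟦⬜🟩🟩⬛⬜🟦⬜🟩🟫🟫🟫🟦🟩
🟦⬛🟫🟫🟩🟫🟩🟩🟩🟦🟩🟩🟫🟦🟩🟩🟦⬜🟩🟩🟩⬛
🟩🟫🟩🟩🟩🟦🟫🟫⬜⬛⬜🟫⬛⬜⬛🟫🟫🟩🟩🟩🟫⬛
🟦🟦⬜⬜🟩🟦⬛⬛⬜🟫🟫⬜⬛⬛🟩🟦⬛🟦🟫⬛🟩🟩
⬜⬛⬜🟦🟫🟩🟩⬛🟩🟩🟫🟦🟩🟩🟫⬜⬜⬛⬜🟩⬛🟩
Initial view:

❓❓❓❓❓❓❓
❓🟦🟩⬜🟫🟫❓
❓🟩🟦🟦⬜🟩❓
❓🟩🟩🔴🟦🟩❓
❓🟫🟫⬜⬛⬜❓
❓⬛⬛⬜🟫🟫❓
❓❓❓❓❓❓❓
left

❓❓❓❓❓❓❓
❓🟦🟦🟩⬜🟫🟫
❓🟩🟩🟦🟦⬜🟩
❓🟫🟩🔴🟩🟦🟩
❓🟦🟫🟫⬜⬛⬜
❓🟦⬛⬛⬜🟫🟫
❓❓❓❓❓❓❓

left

❓❓❓❓❓❓❓
❓🟩🟦🟦🟩⬜🟫
❓🟦🟩🟩🟦🟦⬜
❓🟩🟫🔴🟩🟩🟦
❓🟩🟦🟫🟫⬜⬛
❓🟩🟦⬛⬛⬜🟫
❓❓❓❓❓❓❓

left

❓❓❓❓❓❓❓
❓🟩🟩🟦🟦🟩⬜
❓🟩🟦🟩🟩🟦🟦
❓🟫🟩🔴🟩🟩🟩
❓🟩🟩🟦🟫🟫⬜
❓⬜🟩🟦⬛⬛⬜
❓❓❓❓❓❓❓

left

❓❓❓❓❓❓❓
❓🟩🟩🟩🟦🟦🟩
❓⬛🟩🟦🟩🟩🟦
❓🟫🟫🔴🟫🟩🟩
❓🟩🟩🟩🟦🟫🟫
❓⬜⬜🟩🟦⬛⬛
❓❓❓❓❓❓❓

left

❓❓❓❓❓❓❓
❓🟩🟩🟩🟩🟦🟦
❓⬛⬛🟩🟦🟩🟩
❓⬛🟫🔴🟩🟫🟩
❓🟫🟩🟩🟩🟦🟫
❓🟦⬜⬜🟩🟦⬛
❓❓❓❓❓❓❓

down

❓🟩🟩🟩🟩🟦🟦
❓⬛⬛🟩🟦🟩🟩
❓⬛🟫🟫🟩🟫🟩
❓🟫🟩🔴🟩🟦🟫
❓🟦⬜⬜🟩🟦⬛
❓⬛⬜🟦🟫🟩❓
⬛⬛⬛⬛⬛⬛⬛

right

🟩🟩🟩🟩🟦🟦🟩
⬛⬛🟩🟦🟩🟩🟦
⬛🟫🟫🟩🟫🟩🟩
🟫🟩🟩🔴🟦🟫🟫
🟦⬜⬜🟩🟦⬛⬛
⬛⬜🟦🟫🟩🟩❓
⬛⬛⬛⬛⬛⬛⬛

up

❓❓❓❓❓❓❓
🟩🟩🟩🟩🟦🟦🟩
⬛⬛🟩🟦🟩🟩🟦
⬛🟫🟫🔴🟫🟩🟩
🟫🟩🟩🟩🟦🟫🟫
🟦⬜⬜🟩🟦⬛⬛
⬛⬜🟦🟫🟩🟩❓

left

❓❓❓❓❓❓❓
❓🟩🟩🟩🟩🟦🟦
❓⬛⬛🟩🟦🟩🟩
❓⬛🟫🔴🟩🟫🟩
❓🟫🟩🟩🟩🟦🟫
❓🟦⬜⬜🟩🟦⬛
❓⬛⬜🟦🟫🟩🟩

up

❓❓❓❓❓❓❓
❓🟩🟩🟫🟩⬜❓
❓🟩🟩🟩🟩🟦🟦
❓⬛⬛🔴🟦🟩🟩
❓⬛🟫🟫🟩🟫🟩
❓🟫🟩🟩🟩🟦🟫
❓🟦⬜⬜🟩🟦⬛

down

❓🟩🟩🟫🟩⬜❓
❓🟩🟩🟩🟩🟦🟦
❓⬛⬛🟩🟦🟩🟩
❓⬛🟫🔴🟩🟫🟩
❓🟫🟩🟩🟩🟦🟫
❓🟦⬜⬜🟩🟦⬛
❓⬛⬜🟦🟫🟩🟩

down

❓🟩🟩🟩🟩🟦🟦
❓⬛⬛🟩🟦🟩🟩
❓⬛🟫🟫🟩🟫🟩
❓🟫🟩🔴🟩🟦🟫
❓🟦⬜⬜🟩🟦⬛
❓⬛⬜🟦🟫🟩🟩
⬛⬛⬛⬛⬛⬛⬛

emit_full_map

🟩🟩🟫🟩⬜❓❓❓❓❓
🟩🟩🟩🟩🟦🟦🟩⬜🟫🟫
⬛⬛🟩🟦🟩🟩🟦🟦⬜🟩
⬛🟫🟫🟩🟫🟩🟩🟩🟦🟩
🟫🟩🔴🟩🟦🟫🟫⬜⬛⬜
🟦⬜⬜🟩🟦⬛⬛⬜🟫🟫
⬛⬜🟦🟫🟩🟩❓❓❓❓

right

🟩🟩🟩🟩🟦🟦🟩
⬛⬛🟩🟦🟩🟩🟦
⬛🟫🟫🟩🟫🟩🟩
🟫🟩🟩🔴🟦🟫🟫
🟦⬜⬜🟩🟦⬛⬛
⬛⬜🟦🟫🟩🟩❓
⬛⬛⬛⬛⬛⬛⬛

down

⬛⬛🟩🟦🟩🟩🟦
⬛🟫🟫🟩🟫🟩🟩
🟫🟩🟩🟩🟦🟫🟫
🟦⬜⬜🔴🟦⬛⬛
⬛⬜🟦🟫🟩🟩❓
⬛⬛⬛⬛⬛⬛⬛
⬛⬛⬛⬛⬛⬛⬛

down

⬛🟫🟫🟩🟫🟩🟩
🟫🟩🟩🟩🟦🟫🟫
🟦⬜⬜🟩🟦⬛⬛
⬛⬜🟦🔴🟩🟩❓
⬛⬛⬛⬛⬛⬛⬛
⬛⬛⬛⬛⬛⬛⬛
⬛⬛⬛⬛⬛⬛⬛

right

🟫🟫🟩🟫🟩🟩🟩
🟩🟩🟩🟦🟫🟫⬜
⬜⬜🟩🟦⬛⬛⬜
⬜🟦🟫🔴🟩⬛❓
⬛⬛⬛⬛⬛⬛⬛
⬛⬛⬛⬛⬛⬛⬛
⬛⬛⬛⬛⬛⬛⬛

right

🟫🟩🟫🟩🟩🟩🟦
🟩🟩🟦🟫🟫⬜⬛
⬜🟩🟦⬛⬛⬜🟫
🟦🟫🟩🔴⬛🟩❓
⬛⬛⬛⬛⬛⬛⬛
⬛⬛⬛⬛⬛⬛⬛
⬛⬛⬛⬛⬛⬛⬛

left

🟫🟫🟩🟫🟩🟩🟩
🟩🟩🟩🟦🟫🟫⬜
⬜⬜🟩🟦⬛⬛⬜
⬜🟦🟫🔴🟩⬛🟩
⬛⬛⬛⬛⬛⬛⬛
⬛⬛⬛⬛⬛⬛⬛
⬛⬛⬛⬛⬛⬛⬛

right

🟫🟩🟫🟩🟩🟩🟦
🟩🟩🟦🟫🟫⬜⬛
⬜🟩🟦⬛⬛⬜🟫
🟦🟫🟩🔴⬛🟩❓
⬛⬛⬛⬛⬛⬛⬛
⬛⬛⬛⬛⬛⬛⬛
⬛⬛⬛⬛⬛⬛⬛

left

🟫🟫🟩🟫🟩🟩🟩
🟩🟩🟩🟦🟫🟫⬜
⬜⬜🟩🟦⬛⬛⬜
⬜🟦🟫🔴🟩⬛🟩
⬛⬛⬛⬛⬛⬛⬛
⬛⬛⬛⬛⬛⬛⬛
⬛⬛⬛⬛⬛⬛⬛


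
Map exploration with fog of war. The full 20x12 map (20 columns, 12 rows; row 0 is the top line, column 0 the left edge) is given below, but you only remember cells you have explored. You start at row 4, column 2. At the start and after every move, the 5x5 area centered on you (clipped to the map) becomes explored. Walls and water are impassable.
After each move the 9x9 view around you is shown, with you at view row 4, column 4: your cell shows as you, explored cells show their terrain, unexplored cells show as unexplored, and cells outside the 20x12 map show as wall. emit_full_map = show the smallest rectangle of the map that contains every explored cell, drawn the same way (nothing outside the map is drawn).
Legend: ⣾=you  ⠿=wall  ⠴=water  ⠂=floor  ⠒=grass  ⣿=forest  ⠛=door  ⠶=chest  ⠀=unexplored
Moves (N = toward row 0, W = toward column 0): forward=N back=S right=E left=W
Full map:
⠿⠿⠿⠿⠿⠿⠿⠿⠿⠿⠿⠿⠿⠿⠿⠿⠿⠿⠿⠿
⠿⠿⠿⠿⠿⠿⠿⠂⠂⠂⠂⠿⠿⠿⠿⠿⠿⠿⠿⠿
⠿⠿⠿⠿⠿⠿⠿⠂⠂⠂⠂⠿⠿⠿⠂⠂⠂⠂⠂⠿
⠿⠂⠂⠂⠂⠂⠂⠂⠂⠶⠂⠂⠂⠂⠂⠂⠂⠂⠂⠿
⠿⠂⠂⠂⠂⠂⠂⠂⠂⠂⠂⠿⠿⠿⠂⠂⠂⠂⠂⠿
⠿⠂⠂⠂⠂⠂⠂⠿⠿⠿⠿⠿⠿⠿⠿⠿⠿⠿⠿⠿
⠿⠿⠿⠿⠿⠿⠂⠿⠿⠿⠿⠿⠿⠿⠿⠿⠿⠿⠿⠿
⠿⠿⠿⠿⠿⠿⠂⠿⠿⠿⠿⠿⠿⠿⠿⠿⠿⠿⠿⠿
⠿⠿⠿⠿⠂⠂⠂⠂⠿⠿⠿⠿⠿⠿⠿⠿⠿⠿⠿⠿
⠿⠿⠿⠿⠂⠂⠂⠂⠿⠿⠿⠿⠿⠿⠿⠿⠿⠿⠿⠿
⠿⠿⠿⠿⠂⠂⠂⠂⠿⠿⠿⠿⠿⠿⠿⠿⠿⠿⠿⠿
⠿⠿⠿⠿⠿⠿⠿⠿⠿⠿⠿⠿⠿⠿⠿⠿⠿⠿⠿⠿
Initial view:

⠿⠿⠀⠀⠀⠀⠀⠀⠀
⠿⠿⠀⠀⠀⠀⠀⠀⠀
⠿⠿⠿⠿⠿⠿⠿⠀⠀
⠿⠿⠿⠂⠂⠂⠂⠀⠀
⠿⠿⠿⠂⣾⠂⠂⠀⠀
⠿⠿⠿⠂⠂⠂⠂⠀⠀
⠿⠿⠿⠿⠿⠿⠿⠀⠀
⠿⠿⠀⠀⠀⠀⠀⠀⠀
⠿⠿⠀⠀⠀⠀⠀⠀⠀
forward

⠿⠿⠿⠿⠿⠿⠿⠿⠿
⠿⠿⠀⠀⠀⠀⠀⠀⠀
⠿⠿⠿⠿⠿⠿⠿⠀⠀
⠿⠿⠿⠿⠿⠿⠿⠀⠀
⠿⠿⠿⠂⣾⠂⠂⠀⠀
⠿⠿⠿⠂⠂⠂⠂⠀⠀
⠿⠿⠿⠂⠂⠂⠂⠀⠀
⠿⠿⠿⠿⠿⠿⠿⠀⠀
⠿⠿⠀⠀⠀⠀⠀⠀⠀

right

⠿⠿⠿⠿⠿⠿⠿⠿⠿
⠿⠀⠀⠀⠀⠀⠀⠀⠀
⠿⠿⠿⠿⠿⠿⠿⠀⠀
⠿⠿⠿⠿⠿⠿⠿⠀⠀
⠿⠿⠂⠂⣾⠂⠂⠀⠀
⠿⠿⠂⠂⠂⠂⠂⠀⠀
⠿⠿⠂⠂⠂⠂⠂⠀⠀
⠿⠿⠿⠿⠿⠿⠀⠀⠀
⠿⠀⠀⠀⠀⠀⠀⠀⠀

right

⠿⠿⠿⠿⠿⠿⠿⠿⠿
⠀⠀⠀⠀⠀⠀⠀⠀⠀
⠿⠿⠿⠿⠿⠿⠿⠀⠀
⠿⠿⠿⠿⠿⠿⠿⠀⠀
⠿⠂⠂⠂⣾⠂⠂⠀⠀
⠿⠂⠂⠂⠂⠂⠂⠀⠀
⠿⠂⠂⠂⠂⠂⠂⠀⠀
⠿⠿⠿⠿⠿⠀⠀⠀⠀
⠀⠀⠀⠀⠀⠀⠀⠀⠀

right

⠿⠿⠿⠿⠿⠿⠿⠿⠿
⠀⠀⠀⠀⠀⠀⠀⠀⠀
⠿⠿⠿⠿⠿⠿⠂⠀⠀
⠿⠿⠿⠿⠿⠿⠂⠀⠀
⠂⠂⠂⠂⣾⠂⠂⠀⠀
⠂⠂⠂⠂⠂⠂⠂⠀⠀
⠂⠂⠂⠂⠂⠂⠿⠀⠀
⠿⠿⠿⠿⠀⠀⠀⠀⠀
⠀⠀⠀⠀⠀⠀⠀⠀⠀

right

⠿⠿⠿⠿⠿⠿⠿⠿⠿
⠀⠀⠀⠀⠀⠀⠀⠀⠀
⠿⠿⠿⠿⠿⠂⠂⠀⠀
⠿⠿⠿⠿⠿⠂⠂⠀⠀
⠂⠂⠂⠂⣾⠂⠂⠀⠀
⠂⠂⠂⠂⠂⠂⠂⠀⠀
⠂⠂⠂⠂⠂⠿⠿⠀⠀
⠿⠿⠿⠀⠀⠀⠀⠀⠀
⠀⠀⠀⠀⠀⠀⠀⠀⠀

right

⠿⠿⠿⠿⠿⠿⠿⠿⠿
⠀⠀⠀⠀⠀⠀⠀⠀⠀
⠿⠿⠿⠿⠂⠂⠂⠀⠀
⠿⠿⠿⠿⠂⠂⠂⠀⠀
⠂⠂⠂⠂⣾⠂⠶⠀⠀
⠂⠂⠂⠂⠂⠂⠂⠀⠀
⠂⠂⠂⠂⠿⠿⠿⠀⠀
⠿⠿⠀⠀⠀⠀⠀⠀⠀
⠀⠀⠀⠀⠀⠀⠀⠀⠀

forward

⠿⠿⠿⠿⠿⠿⠿⠿⠿
⠿⠿⠿⠿⠿⠿⠿⠿⠿
⠀⠀⠿⠿⠿⠿⠿⠀⠀
⠿⠿⠿⠿⠂⠂⠂⠀⠀
⠿⠿⠿⠿⣾⠂⠂⠀⠀
⠂⠂⠂⠂⠂⠂⠶⠀⠀
⠂⠂⠂⠂⠂⠂⠂⠀⠀
⠂⠂⠂⠂⠿⠿⠿⠀⠀
⠿⠿⠀⠀⠀⠀⠀⠀⠀

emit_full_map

⠀⠀⠀⠀⠀⠿⠿⠿⠿⠿
⠿⠿⠿⠿⠿⠿⠿⠂⠂⠂
⠿⠿⠿⠿⠿⠿⠿⣾⠂⠂
⠿⠂⠂⠂⠂⠂⠂⠂⠂⠶
⠿⠂⠂⠂⠂⠂⠂⠂⠂⠂
⠿⠂⠂⠂⠂⠂⠂⠿⠿⠿
⠿⠿⠿⠿⠿⠀⠀⠀⠀⠀

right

⠿⠿⠿⠿⠿⠿⠿⠿⠿
⠿⠿⠿⠿⠿⠿⠿⠿⠿
⠀⠿⠿⠿⠿⠿⠿⠀⠀
⠿⠿⠿⠂⠂⠂⠂⠀⠀
⠿⠿⠿⠂⣾⠂⠂⠀⠀
⠂⠂⠂⠂⠂⠶⠂⠀⠀
⠂⠂⠂⠂⠂⠂⠂⠀⠀
⠂⠂⠂⠿⠿⠿⠀⠀⠀
⠿⠀⠀⠀⠀⠀⠀⠀⠀

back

⠿⠿⠿⠿⠿⠿⠿⠿⠿
⠀⠿⠿⠿⠿⠿⠿⠀⠀
⠿⠿⠿⠂⠂⠂⠂⠀⠀
⠿⠿⠿⠂⠂⠂⠂⠀⠀
⠂⠂⠂⠂⣾⠶⠂⠀⠀
⠂⠂⠂⠂⠂⠂⠂⠀⠀
⠂⠂⠂⠿⠿⠿⠿⠀⠀
⠿⠀⠀⠀⠀⠀⠀⠀⠀
⠀⠀⠀⠀⠀⠀⠀⠀⠀

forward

⠿⠿⠿⠿⠿⠿⠿⠿⠿
⠿⠿⠿⠿⠿⠿⠿⠿⠿
⠀⠿⠿⠿⠿⠿⠿⠀⠀
⠿⠿⠿⠂⠂⠂⠂⠀⠀
⠿⠿⠿⠂⣾⠂⠂⠀⠀
⠂⠂⠂⠂⠂⠶⠂⠀⠀
⠂⠂⠂⠂⠂⠂⠂⠀⠀
⠂⠂⠂⠿⠿⠿⠿⠀⠀
⠿⠀⠀⠀⠀⠀⠀⠀⠀

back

⠿⠿⠿⠿⠿⠿⠿⠿⠿
⠀⠿⠿⠿⠿⠿⠿⠀⠀
⠿⠿⠿⠂⠂⠂⠂⠀⠀
⠿⠿⠿⠂⠂⠂⠂⠀⠀
⠂⠂⠂⠂⣾⠶⠂⠀⠀
⠂⠂⠂⠂⠂⠂⠂⠀⠀
⠂⠂⠂⠿⠿⠿⠿⠀⠀
⠿⠀⠀⠀⠀⠀⠀⠀⠀
⠀⠀⠀⠀⠀⠀⠀⠀⠀

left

⠿⠿⠿⠿⠿⠿⠿⠿⠿
⠀⠀⠿⠿⠿⠿⠿⠿⠀
⠿⠿⠿⠿⠂⠂⠂⠂⠀
⠿⠿⠿⠿⠂⠂⠂⠂⠀
⠂⠂⠂⠂⣾⠂⠶⠂⠀
⠂⠂⠂⠂⠂⠂⠂⠂⠀
⠂⠂⠂⠂⠿⠿⠿⠿⠀
⠿⠿⠀⠀⠀⠀⠀⠀⠀
⠀⠀⠀⠀⠀⠀⠀⠀⠀

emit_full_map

⠀⠀⠀⠀⠀⠿⠿⠿⠿⠿⠿
⠿⠿⠿⠿⠿⠿⠿⠂⠂⠂⠂
⠿⠿⠿⠿⠿⠿⠿⠂⠂⠂⠂
⠿⠂⠂⠂⠂⠂⠂⣾⠂⠶⠂
⠿⠂⠂⠂⠂⠂⠂⠂⠂⠂⠂
⠿⠂⠂⠂⠂⠂⠂⠿⠿⠿⠿
⠿⠿⠿⠿⠿⠀⠀⠀⠀⠀⠀

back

⠀⠀⠿⠿⠿⠿⠿⠿⠀
⠿⠿⠿⠿⠂⠂⠂⠂⠀
⠿⠿⠿⠿⠂⠂⠂⠂⠀
⠂⠂⠂⠂⠂⠂⠶⠂⠀
⠂⠂⠂⠂⣾⠂⠂⠂⠀
⠂⠂⠂⠂⠿⠿⠿⠿⠀
⠿⠿⠿⠂⠿⠿⠿⠀⠀
⠀⠀⠀⠀⠀⠀⠀⠀⠀
⠀⠀⠀⠀⠀⠀⠀⠀⠀

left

⠀⠀⠀⠿⠿⠿⠿⠿⠿
⠿⠿⠿⠿⠿⠂⠂⠂⠂
⠿⠿⠿⠿⠿⠂⠂⠂⠂
⠂⠂⠂⠂⠂⠂⠂⠶⠂
⠂⠂⠂⠂⣾⠂⠂⠂⠂
⠂⠂⠂⠂⠂⠿⠿⠿⠿
⠿⠿⠿⠿⠂⠿⠿⠿⠀
⠀⠀⠀⠀⠀⠀⠀⠀⠀
⠀⠀⠀⠀⠀⠀⠀⠀⠀

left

⠀⠀⠀⠀⠿⠿⠿⠿⠿
⠿⠿⠿⠿⠿⠿⠂⠂⠂
⠿⠿⠿⠿⠿⠿⠂⠂⠂
⠂⠂⠂⠂⠂⠂⠂⠂⠶
⠂⠂⠂⠂⣾⠂⠂⠂⠂
⠂⠂⠂⠂⠂⠂⠿⠿⠿
⠿⠿⠿⠿⠿⠂⠿⠿⠿
⠀⠀⠀⠀⠀⠀⠀⠀⠀
⠀⠀⠀⠀⠀⠀⠀⠀⠀

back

⠿⠿⠿⠿⠿⠿⠂⠂⠂
⠿⠿⠿⠿⠿⠿⠂⠂⠂
⠂⠂⠂⠂⠂⠂⠂⠂⠶
⠂⠂⠂⠂⠂⠂⠂⠂⠂
⠂⠂⠂⠂⣾⠂⠿⠿⠿
⠿⠿⠿⠿⠿⠂⠿⠿⠿
⠀⠀⠿⠿⠿⠂⠿⠀⠀
⠀⠀⠀⠀⠀⠀⠀⠀⠀
⠀⠀⠀⠀⠀⠀⠀⠀⠀

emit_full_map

⠀⠀⠀⠀⠀⠿⠿⠿⠿⠿⠿
⠿⠿⠿⠿⠿⠿⠿⠂⠂⠂⠂
⠿⠿⠿⠿⠿⠿⠿⠂⠂⠂⠂
⠿⠂⠂⠂⠂⠂⠂⠂⠂⠶⠂
⠿⠂⠂⠂⠂⠂⠂⠂⠂⠂⠂
⠿⠂⠂⠂⠂⣾⠂⠿⠿⠿⠿
⠿⠿⠿⠿⠿⠿⠂⠿⠿⠿⠀
⠀⠀⠀⠿⠿⠿⠂⠿⠀⠀⠀
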